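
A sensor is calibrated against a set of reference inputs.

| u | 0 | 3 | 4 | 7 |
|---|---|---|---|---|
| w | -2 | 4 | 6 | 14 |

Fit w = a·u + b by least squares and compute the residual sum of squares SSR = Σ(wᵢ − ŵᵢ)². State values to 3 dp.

Forming XᵀX = [[74, 14]; [14, 4]] and Xᵀw = [134, 22]ᵀ gives XᵀX·[a, b]ᵀ = Xᵀw.
Eliminating b: 4·(row 1) − 14·(row 2) gives 100·a = 4·134 − 14·22 = 228, so a = 57/25.
Then b = (22 − 14·(57/25))/4 = -62/25.
Residuals: 12/25, -9/25, -16/25, 13/25; SSR = 26/25.

SSR = 1.040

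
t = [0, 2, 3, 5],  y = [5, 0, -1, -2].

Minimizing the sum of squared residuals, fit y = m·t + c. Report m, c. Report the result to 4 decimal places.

Setting ∂/∂m … = 0 gives: 38·m + 10·c = -13;  10·m + 4·c = 2.
Δ = 38·4 − 10² = 52.
m = ((-13)·4 − 10·2)/52 = -18/13; c = (38·2 − 10·(-13))/52 = 103/26.

m = -1.3846, c = 3.9615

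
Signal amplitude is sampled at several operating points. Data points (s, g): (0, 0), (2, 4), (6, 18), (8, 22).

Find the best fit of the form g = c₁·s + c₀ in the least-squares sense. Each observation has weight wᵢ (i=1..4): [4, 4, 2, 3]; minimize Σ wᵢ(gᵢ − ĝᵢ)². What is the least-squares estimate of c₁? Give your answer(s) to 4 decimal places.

c₁ = 2.8732

The normal system XᵀWX·[c₁, c₀]ᵀ = XᵀWg is [[280, 44]; [44, 13]]·[c₁, c₀]ᵀ = [776, 118]ᵀ.
Δ = 280·13 − 44² = 1704.
c₁ = (776·13 − 44·118)/1704 = 204/71; c₀ = (280·118 − 44·776)/1704 = -46/71.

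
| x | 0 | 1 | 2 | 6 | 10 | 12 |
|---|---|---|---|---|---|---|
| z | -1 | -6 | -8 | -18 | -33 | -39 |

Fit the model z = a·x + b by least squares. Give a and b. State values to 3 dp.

Sums needed: Σx·x = 285, Σx = 31, Σ1 = 6.
And Σx·z = -928, Σz = -105.
AᵀA·[a, b]ᵀ = Aᵀz becomes [[285, 31]; [31, 6]]·[a, b]ᵀ = [-928, -105]ᵀ.
Determinant 285·6 − 31² = 749.
a = ((-928)·6 − 31·(-105))/749 = -2313/749; b = (285·(-105) − 31·(-928))/749 = -1157/749.

a = -3.088, b = -1.545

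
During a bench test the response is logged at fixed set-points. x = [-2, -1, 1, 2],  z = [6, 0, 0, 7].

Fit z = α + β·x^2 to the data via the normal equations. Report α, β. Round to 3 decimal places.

α = -2.167, β = 2.167

From the data, Σ1 = 4, Σx^2 = 10, Σx^2·x^2 = 34.
Moment sums: Σz = 13, Σx^2·z = 52.
AᵀA·[α, β]ᵀ = Aᵀz becomes [[4, 10]; [10, 34]]·[α, β]ᵀ = [13, 52]ᵀ.
Determinant 4·34 − 10² = 36.
α = (13·34 − 10·52)/36 = -13/6; β = (4·52 − 10·13)/36 = 13/6.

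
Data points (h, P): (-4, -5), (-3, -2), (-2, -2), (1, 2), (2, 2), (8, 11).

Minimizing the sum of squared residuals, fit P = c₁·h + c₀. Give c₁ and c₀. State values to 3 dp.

c₁ = 1.253, c₀ = 0.582

AᵀA·[c₁, c₀]ᵀ = AᵀP reads: 98·c₁ + 2·c₀ = 124;  2·c₁ + 6·c₀ = 6.
Δ = 98·6 − 2² = 584.
c₁ = (124·6 − 2·6)/584 = 183/146; c₀ = (98·6 − 2·124)/584 = 85/146.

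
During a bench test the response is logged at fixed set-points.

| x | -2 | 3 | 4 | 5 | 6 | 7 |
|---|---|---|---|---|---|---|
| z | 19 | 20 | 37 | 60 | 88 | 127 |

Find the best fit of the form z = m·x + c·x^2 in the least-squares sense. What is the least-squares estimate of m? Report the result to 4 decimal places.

m = -2.9590

Setting ∂/∂m … = 0 gives: 139·m + 767·c = 1887;  767·m + 4675·c = 11739.
(Σx·x = 139, Σx·x^2 = 767, Σx^2·x^2 = 4675, Σx·z = 1887, Σx^2·z = 11739.)
det = 139·4675 − 767² = 61536.
m = (1887·4675 − 767·11739)/61536 = -7587/2564; c = (139·11739 − 767·1887)/61536 = 7683/2564.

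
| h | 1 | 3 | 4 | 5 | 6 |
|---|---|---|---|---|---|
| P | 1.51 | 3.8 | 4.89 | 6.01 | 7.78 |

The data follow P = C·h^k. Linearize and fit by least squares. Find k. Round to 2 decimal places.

Linearized form: ln P = k·ln h + ln C. From the 5 transformed points,
Σln h = 5.8861, Σ(ln h)² = 8.9295, Σln P = 7.1793, Σln h·ln P = 10.2293.
Equations: 8.9295·k + 5.8861·ln C = 10.2293;  5.8861·k + 5·ln C = 7.1793.
Slope k = (n·Σln h·ln P − Σln h·Σln P)/(n·Σ(ln h)² − (Σln h)²) = (5·10.2293 − 5.8861·7.1793)/10.0010 = 0.88874; ln C = (Σln P − k·Σln h)/n = 0.38962.

k = 0.89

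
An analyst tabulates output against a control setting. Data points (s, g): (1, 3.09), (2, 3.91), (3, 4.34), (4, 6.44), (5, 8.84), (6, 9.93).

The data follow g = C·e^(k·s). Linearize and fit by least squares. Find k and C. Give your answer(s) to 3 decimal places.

k = 0.248, C = 2.336

Taking logs, ln g = k·s + ln C, so regress ln g on s.
XᵀX = [[91.0000, 21.0000]; [21.0000, 6]], rhs = [40.3788, 10.2970]ᵀ  (here Σs = 21.0000, Σ(s)² = 91.0000, Σln g = 10.2970, Σs·ln g = 40.3788).
Δ = 91.0000·6 − (21.0000)² = 105.0000; k = (40.3788·6 − 21.0000·10.2970)/105.0000 = 0.24797, ln C = (91.0000·10.2970 − 21.0000·40.3788)/105.0000 = 0.84827, so C = exp(0.84827) = 2.33561.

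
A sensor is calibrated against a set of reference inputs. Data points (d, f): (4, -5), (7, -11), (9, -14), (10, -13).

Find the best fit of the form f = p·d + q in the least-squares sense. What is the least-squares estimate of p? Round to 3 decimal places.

p = -1.452

With design matrix X, XᵀX = [[246, 30]; [30, 4]] and Xᵀf = [-353, -43]ᵀ.
Δ = 246·4 − 30² = 84.
p = ((-353)·4 − 30·(-43))/84 = -61/42; q = (246·(-43) − 30·(-353))/84 = 1/7.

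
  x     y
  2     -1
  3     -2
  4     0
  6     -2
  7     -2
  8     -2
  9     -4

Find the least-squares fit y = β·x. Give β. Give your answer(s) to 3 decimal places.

β = -0.332

The normal equations are: 259·β = -86.
(Σx·x = 259, Σx·y = -86.)
β = (-86)/259 = -0.332046.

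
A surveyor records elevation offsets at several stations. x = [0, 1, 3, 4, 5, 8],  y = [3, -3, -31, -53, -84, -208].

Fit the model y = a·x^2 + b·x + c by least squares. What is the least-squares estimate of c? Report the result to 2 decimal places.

c = 2.63

Normal-equation sums: Σx^2·x^2 = 5059, Σx^2·x = 729, Σx^2 = 115, Σx·x = 115, Σx = 21, Σ1 = 6.
And Σx^2·y = -16542, Σx·y = -2392, Σy = -376.
Row-reducing yields a = -108307/35620, b = -71443/35620, c = 23437/8905.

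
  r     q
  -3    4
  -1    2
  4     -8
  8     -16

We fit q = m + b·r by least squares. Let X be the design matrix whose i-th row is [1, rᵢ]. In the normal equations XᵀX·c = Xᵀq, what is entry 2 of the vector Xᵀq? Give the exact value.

-174

Entry 2 ↔ basis r, so (Xᵀq)_{2} = Σᵢ (r)·qᵢ = (-3)·(4) + (-1)·(2) + (4)·(-8) + (8)·(-16) = -174.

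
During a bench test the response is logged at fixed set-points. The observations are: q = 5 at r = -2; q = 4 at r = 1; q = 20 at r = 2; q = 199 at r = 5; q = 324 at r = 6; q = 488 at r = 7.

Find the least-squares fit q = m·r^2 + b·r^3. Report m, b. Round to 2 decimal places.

m = 3.08, b = 0.98

Sums needed: Σr^2·r^2 = 4355, Σr^2·r^3 = 27709, Σr^3·r^3 = 180059.
For Aᵀq: Σr^2·q = 40655, Σr^3·q = 262367.
Normal equations: [[4355, 27709]; [27709, 180059]]·[m, b]ᵀ = [40655, 262367]ᵀ.
Δ = 4355·180059 − 27709² = 16368264.
m = (40655·180059 − 27709·262367)/16368264 = 2289611/744012; b = (4355·262367 − 27709·40655)/16368264 = 8049445/8184132.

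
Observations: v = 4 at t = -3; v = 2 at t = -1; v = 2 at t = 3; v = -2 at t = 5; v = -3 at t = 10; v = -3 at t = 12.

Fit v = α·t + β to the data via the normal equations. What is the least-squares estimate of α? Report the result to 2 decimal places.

Sums needed: Σt·t = 288, Σt = 26, Σ1 = 6.
For Mᵀv: Σt·v = -84, Σv = 0.
MᵀM·[α, β]ᵀ = Mᵀv becomes [[288, 26]; [26, 6]]·[α, β]ᵀ = [-84, 0]ᵀ.
Determinant 288·6 − 26² = 1052.
α = ((-84)·6 − 26·0)/1052 = -126/263; β = (288·0 − 26·(-84))/1052 = 546/263.

α = -0.48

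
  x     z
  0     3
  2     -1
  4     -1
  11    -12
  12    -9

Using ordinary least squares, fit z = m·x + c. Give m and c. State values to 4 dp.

m = -1.1130, c = 2.4555

Sums needed: Σx·x = 285, Σx = 29, Σ1 = 5.
Moment sums: Σx·z = -246, Σz = -20.
So AᵀA·[m, c]ᵀ = Aᵀz: [[285, 29]; [29, 5]]·[m, c]ᵀ = [-246, -20]ᵀ.
det = 285·5 − 29² = 584.
m = ((-246)·5 − 29·(-20))/584 = -325/292; c = (285·(-20) − 29·(-246))/584 = 717/292.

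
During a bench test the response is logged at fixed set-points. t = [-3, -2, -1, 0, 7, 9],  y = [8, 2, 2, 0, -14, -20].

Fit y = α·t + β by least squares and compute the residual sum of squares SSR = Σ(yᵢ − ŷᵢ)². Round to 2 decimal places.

Sums needed: Σt·t = 144, Σt = 10, Σ1 = 6.
And Σt·y = -308, Σy = -22.
Normal equations: [[144, 10]; [10, 6]]·[α, β]ᵀ = [-308, -22]ᵀ.
Δ = 144·6 − 10² = 764.
α = ((-308)·6 − 10·(-22))/764 = -407/191; β = (144·(-22) − 10·(-308))/764 = -22/191.
Residuals: 329/191, -410/191, -3/191, 22/191, 197/191, -135/191; SSR = 1748/191.

SSR = 9.15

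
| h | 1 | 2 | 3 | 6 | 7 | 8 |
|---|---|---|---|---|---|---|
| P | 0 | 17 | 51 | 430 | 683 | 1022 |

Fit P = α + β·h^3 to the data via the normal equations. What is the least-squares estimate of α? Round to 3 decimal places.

The normal equations are: 6·α + 1107·β = 2203;  1107·α + 427243·β = 851926.
Determinant 6·427243 − 1107² = 1338009.
α = (2203·427243 − 1107·851926)/1338009 = -1865753/1338009; β = (6·851926 − 1107·2203)/1338009 = 890945/446003.

α = -1.394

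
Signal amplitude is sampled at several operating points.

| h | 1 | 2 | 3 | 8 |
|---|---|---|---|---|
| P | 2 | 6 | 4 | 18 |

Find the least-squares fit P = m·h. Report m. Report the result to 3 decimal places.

From the data, Σh·h = 78.
Moment sums: Σh·P = 170.
m = 170/78 = 2.17949.

m = 2.179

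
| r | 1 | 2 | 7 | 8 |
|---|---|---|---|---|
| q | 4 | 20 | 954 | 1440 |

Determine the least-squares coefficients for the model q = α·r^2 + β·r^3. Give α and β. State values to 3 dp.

Forming MᵀM = [[6514, 49608]; [49608, 379858]] and Mᵀq = [138990, 1064666]ᵀ gives MᵀM·[α, β]ᵀ = Mᵀq.
det = 6514·379858 − 49608² = 13441348.
α = (138990·379858 − 49608·1064666)/13441348 = -4871877/3360337; β = (6514·1064666 − 49608·138990)/13441348 = 10054601/3360337.

α = -1.450, β = 2.992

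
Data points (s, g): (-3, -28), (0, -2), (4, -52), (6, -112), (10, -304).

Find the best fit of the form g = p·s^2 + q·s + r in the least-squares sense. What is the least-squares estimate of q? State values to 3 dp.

Compute the Gram sums: Σs^2·s^2 = 11633, Σs^2·s = 1253, Σs^2 = 161, Σs·s = 161, Σs = 17, Σ1 = 5.
Right-hand side: Σs^2·g = -35516, Σs·g = -3836, Σg = -498.
MᵀM·[p, q, r]ᵀ = Mᵀg becomes [[11633, 1253, 161]; [1253, 161, 17]; [161, 17, 5]]·[p, q, r]ᵀ = [-35516, -3836, -498]ᵀ.
Solving the 3×3 system (Gaussian elimination) gives p = -103837/34926, q = -15233/34926, r = -13881/5821.

q = -0.436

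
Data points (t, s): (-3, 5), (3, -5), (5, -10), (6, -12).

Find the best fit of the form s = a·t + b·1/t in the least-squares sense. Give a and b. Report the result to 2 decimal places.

The normal equations are: 79·a + 4·b = -152;  4·a + (29/100)·b = -22/3.
(Σt·t = 79, Σt·1/t = 4, Σ1/t·1/t = 29/100, Σt·s = -152, Σ1/t·s = -22/3.)
Δ = 79·(29/100) − 4² = 691/100.
a = ((-152)·(29/100) − 4·(-22/3))/(691/100) = -4424/2073; b = (79·(-22/3) − 4·(-152))/(691/100) = 8600/2073.

a = -2.13, b = 4.15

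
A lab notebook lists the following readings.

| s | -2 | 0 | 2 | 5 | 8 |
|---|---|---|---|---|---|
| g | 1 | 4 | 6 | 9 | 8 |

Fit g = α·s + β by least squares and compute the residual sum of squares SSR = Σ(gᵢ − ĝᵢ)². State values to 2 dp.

SSR = 7.43

From the data, Σs·s = 97, Σs = 13, Σ1 = 5.
And Σs·g = 119, Σg = 28.
MᵀM·[α, β]ᵀ = Mᵀg becomes [[97, 13]; [13, 5]]·[α, β]ᵀ = [119, 28]ᵀ.
Eliminating β: 5·(row 1) − 13·(row 2) gives 316·α = 5·119 − 13·28 = 231, so α = 231/316.
Then β = (28 − 13·(231/316))/5 = 1169/316.
Residuals: -391/316, 95/316, 265/316, 130/79, -489/316; SSR = 2347/316.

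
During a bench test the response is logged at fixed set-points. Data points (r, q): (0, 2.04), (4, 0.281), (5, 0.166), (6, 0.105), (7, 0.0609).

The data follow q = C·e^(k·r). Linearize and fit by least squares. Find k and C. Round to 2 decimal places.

k = -0.50, C = 2.05

Let Y = ln q. Fitting Y = k·r + ln C by least squares:
Σr = 22.0000, Σ(r)² = 126.0000, Σln q = -7.4045, Σr·ln q = -47.1689.
Equations: 126.0000·k + 22.0000·ln C = -47.1689;  22.0000·k + 5·ln C = -7.4045.
Δ = 126.0000·5 − (22.0000)² = 146.0000; k = (-47.1689·5 − 22.0000·-7.4045)/146.0000 = -0.49962, ln C = (126.0000·-7.4045 − 22.0000·-47.1689)/146.0000 = 0.71742, so C = exp(0.71742) = 2.04914.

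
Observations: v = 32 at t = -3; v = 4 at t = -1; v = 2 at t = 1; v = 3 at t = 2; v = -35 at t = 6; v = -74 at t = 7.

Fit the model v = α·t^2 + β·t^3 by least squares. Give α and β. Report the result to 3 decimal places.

α = 2.054, β = -0.508

Sums needed: Σt^2·t^2 = 3796, Σt^2·t^3 = 24372, Σt^3·t^3 = 165100.
Right-hand side: Σt^2·v = -4580, Σt^3·v = -33784.
Δ = 3796·165100 − 24372² = 32725216.
α = ((-4580)·165100 − 24372·(-33784))/32725216 = 4201603/2045326; β = (3796·(-33784) − 24372·(-4580))/32725216 = -1038769/2045326.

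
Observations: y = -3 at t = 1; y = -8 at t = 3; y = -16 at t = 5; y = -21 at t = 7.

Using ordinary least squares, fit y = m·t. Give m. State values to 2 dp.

AᵀA·[m]ᵀ = Aᵀy reads: 84·m = -254.
m = (-254)/84 = -3.02381.

m = -3.02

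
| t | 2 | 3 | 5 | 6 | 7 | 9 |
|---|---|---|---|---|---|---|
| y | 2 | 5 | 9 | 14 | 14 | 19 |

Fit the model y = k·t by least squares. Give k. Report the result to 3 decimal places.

With design matrix M, MᵀM = [[204]] and Mᵀy = [417]ᵀ.
Hence k = 417 / 204 ≈ 2.04412.

k = 2.044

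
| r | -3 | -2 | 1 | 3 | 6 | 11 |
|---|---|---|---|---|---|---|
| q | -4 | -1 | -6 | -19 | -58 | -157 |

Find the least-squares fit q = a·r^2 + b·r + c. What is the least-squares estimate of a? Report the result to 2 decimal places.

Normal-equation sums: Σr^2·r^2 = 16116, Σr^2·r = 1540, Σr^2 = 180, Σr·r = 180, Σr = 16, Σ1 = 6.
Right-hand side: Σr^2·q = -21302, Σr·q = -2124, Σq = -245.
Solving the 3×3 system (Gaussian elimination) gives a = -22323/21754, b = -60659/21754, c = -56841/21754.

a = -1.03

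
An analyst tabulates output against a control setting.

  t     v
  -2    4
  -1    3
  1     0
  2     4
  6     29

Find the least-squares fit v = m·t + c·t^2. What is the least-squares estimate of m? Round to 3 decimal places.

The normal equations are: 46·m + 216·c = 171;  216·m + 1330·c = 1079.
(Σt·t = 46, Σt·t^2 = 216, Σt^2·t^2 = 1330, Σt·v = 171, Σt^2·v = 1079.)
Eliminating c: 1330·(row 1) − 216·(row 2) gives 14524·m = 1330·171 − 216·1079 = -5634, so m = -2817/7262.
Then c = (1079 − 216·(-2817/7262))/1330 = 6349/7262.

m = -0.388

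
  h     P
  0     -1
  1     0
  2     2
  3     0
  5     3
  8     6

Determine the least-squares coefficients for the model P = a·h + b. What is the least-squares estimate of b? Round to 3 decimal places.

Sums needed: Σh·h = 103, Σh = 19, Σ1 = 6.
And Σh·P = 67, ΣP = 10.
Normal equations: [[103, 19]; [19, 6]]·[a, b]ᵀ = [67, 10]ᵀ.
Δ = 103·6 − 19² = 257.
a = (67·6 − 19·10)/257 = 212/257; b = (103·10 − 19·67)/257 = -243/257.

b = -0.946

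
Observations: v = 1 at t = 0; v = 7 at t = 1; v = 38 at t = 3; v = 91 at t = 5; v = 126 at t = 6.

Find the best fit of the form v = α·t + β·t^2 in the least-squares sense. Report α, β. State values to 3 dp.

α = 4.289, β = 2.785

The normal system MᵀM·[α, β]ᵀ = Mᵀv is [[71, 369]; [369, 2003]]·[α, β]ᵀ = [1332, 7160]ᵀ.
Eliminating β: 2003·(row 1) − 369·(row 2) gives 6052·α = 2003·1332 − 369·7160 = 25956, so α = 6489/1513.
Then β = (7160 − 369·(6489/1513))/2003 = 4213/1513.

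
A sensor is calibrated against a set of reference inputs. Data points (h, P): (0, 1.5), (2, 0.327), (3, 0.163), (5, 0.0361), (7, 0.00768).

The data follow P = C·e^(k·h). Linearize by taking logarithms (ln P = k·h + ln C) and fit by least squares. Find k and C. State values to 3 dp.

k = -0.751, C = 1.507

Linearized form: ln P = k·h + ln C. From the 5 transformed points,
Σh = 17.0000, Σ(h)² = 87.0000, Σln P = -10.7169, Σh·ln P = -58.3689.
Equations: 87.0000·k + 17.0000·ln C = -58.3689;  17.0000·k + 5·ln C = -10.7169.
Slope k = (n·Σh·ln P − Σh·Σln P)/(n·Σ(h)² − (Σh)²) = (5·-58.3689 − 17.0000·-10.7169)/146.0000 = -0.75107; ln C = (Σln P − k·Σh)/n = 0.41026, so C = exp(0.41026) = 1.50721.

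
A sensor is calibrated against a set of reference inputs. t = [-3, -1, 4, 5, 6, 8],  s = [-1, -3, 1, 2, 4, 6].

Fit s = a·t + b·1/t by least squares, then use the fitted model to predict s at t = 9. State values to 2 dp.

The normal equations are: 151·a + 6·b = 92;  6·a + (18101/14400)·b = 27/5.
det = 151·(18101/14400) − 6² = 2214851/14400.
a = (92·(18101/14400) − 6·(27/5))/(2214851/14400) = 1198732/2214851; b = (151·(27/5) − 6·92)/(2214851/14400) = 3792960/2214851.
At t = 9: ŝ = (1198732/2214851)·(9) + (3792960/2214851)·(1/9) = 11210028/2214851.

ŝ = 5.06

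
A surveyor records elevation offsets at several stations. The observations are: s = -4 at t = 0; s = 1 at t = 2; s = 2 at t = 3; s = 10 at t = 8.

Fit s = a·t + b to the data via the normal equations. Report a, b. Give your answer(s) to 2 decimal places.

Entries of XᵀX: Σt·t = 77, Σt = 13, Σ1 = 4.
Right-hand side: Σt·s = 88, Σs = 9.
Eliminating b: 4·(row 1) − 13·(row 2) gives 139·a = 4·88 − 13·9 = 235, so a = 235/139.
Then b = (9 − 13·(235/139))/4 = -451/139.

a = 1.69, b = -3.24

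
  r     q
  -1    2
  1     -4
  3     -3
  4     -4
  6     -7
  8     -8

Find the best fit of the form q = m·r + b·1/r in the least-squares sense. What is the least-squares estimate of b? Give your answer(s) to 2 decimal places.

b = -1.91

Sums needed: Σr·r = 127, Σr·1/r = 6, Σ1/r·1/r = 1277/576.
For Aᵀq: Σr·q = -137, Σ1/r·q = -61/6.
det = 127·(1277/576) − 6² = 141443/576.
m = ((-137)·(1277/576) − 6·(-61/6))/(141443/576) = -139813/141443; b = (127·(-61/6) − 6·(-137))/(141443/576) = -270240/141443.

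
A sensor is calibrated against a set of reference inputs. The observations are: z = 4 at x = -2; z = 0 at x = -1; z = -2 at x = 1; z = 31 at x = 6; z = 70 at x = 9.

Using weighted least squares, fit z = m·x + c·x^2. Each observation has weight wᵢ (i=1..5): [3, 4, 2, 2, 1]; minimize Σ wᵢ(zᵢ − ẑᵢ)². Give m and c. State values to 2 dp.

m = -0.18, c = 0.89

The normal equations are: 171·m + 1135·c = 974;  1135·m + 9207·c = 7946.
det = 171·9207 − 1135² = 286172.
m = (974·9207 − 1135·7946)/286172 = -12773/71543; c = (171·7946 − 1135·974)/286172 = 63319/71543.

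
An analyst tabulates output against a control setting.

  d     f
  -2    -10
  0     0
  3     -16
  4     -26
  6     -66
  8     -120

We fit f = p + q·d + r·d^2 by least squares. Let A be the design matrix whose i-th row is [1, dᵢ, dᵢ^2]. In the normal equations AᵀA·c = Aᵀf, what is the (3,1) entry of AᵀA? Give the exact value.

Row 3 ↔ basis d^2, column 1 ↔ basis 1, so (AᵀA)_{3,1} = Σᵢ d^2 = (4)·(1) + (0)·(1) + (9)·(1) + (16)·(1) + (36)·(1) + (64)·(1) = 129.

129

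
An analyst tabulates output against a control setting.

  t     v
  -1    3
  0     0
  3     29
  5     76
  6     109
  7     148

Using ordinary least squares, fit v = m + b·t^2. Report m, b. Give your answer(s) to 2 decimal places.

m = 0.55, b = 3.01

MᵀM·[m, b]ᵀ = Mᵀv reads: 6·m + 120·b = 365;  120·m + 4404·b = 13340.
Eliminating b: 4404·(row 1) − 120·(row 2) gives 12024·m = 4404·365 − 120·13340 = 6660, so m = 185/334.
Then b = (13340 − 120·(185/334))/4404 = 1510/501.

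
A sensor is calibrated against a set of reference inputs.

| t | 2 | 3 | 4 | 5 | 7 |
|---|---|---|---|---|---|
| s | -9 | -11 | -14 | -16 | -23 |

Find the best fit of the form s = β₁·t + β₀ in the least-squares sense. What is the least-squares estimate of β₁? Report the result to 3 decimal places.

β₁ = -2.797

From the data, Σt·t = 103, Σt = 21, Σ1 = 5.
For Aᵀs: Σt·s = -348, Σs = -73.
Eliminating β₀: 5·(row 1) − 21·(row 2) gives 74·β₁ = 5·(-348) − 21·(-73) = -207, so β₁ = -207/74.
Then β₀ = ((-73) − 21·(-207/74))/5 = -211/74.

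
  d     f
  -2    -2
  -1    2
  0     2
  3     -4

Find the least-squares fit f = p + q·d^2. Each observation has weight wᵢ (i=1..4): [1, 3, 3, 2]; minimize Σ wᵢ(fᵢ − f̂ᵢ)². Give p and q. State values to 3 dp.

p = 2.203, q = -0.713

With design matrix A, AᵀWA = [[9, 25]; [25, 181]] and AᵀWf = [2, -74]ᵀ.
Determinant 9·181 − 25² = 1004.
p = (2·181 − 25·(-74))/1004 = 553/251; q = (9·(-74) − 25·2)/1004 = -179/251.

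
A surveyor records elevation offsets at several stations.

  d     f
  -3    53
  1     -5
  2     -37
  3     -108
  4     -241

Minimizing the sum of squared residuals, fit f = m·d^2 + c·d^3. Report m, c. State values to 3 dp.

With design matrix X, XᵀX = [[435, 1057]; [1057, 5619]] and Xᵀf = [-4504, -20072]ᵀ.
Δ = 435·5619 − 1057² = 1327016.
m = ((-4504)·5619 − 1057·(-20072))/1327016 = -511484/165877; c = (435·(-20072) − 1057·(-4504))/1327016 = -496324/165877.

m = -3.084, c = -2.992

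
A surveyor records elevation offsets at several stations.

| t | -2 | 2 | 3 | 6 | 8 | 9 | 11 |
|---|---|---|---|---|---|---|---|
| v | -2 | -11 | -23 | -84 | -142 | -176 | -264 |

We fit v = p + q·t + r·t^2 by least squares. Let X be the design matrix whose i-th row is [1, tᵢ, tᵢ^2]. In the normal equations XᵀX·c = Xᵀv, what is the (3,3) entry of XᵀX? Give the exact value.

Row 3 ↔ basis t^2, column 3 ↔ basis t^2, so (XᵀX)_{3,3} = Σᵢ (t^2)·(t^2) = (4)·(4) + (4)·(4) + (9)·(9) + (36)·(36) + (64)·(64) + (81)·(81) + (121)·(121) = 26707.

26707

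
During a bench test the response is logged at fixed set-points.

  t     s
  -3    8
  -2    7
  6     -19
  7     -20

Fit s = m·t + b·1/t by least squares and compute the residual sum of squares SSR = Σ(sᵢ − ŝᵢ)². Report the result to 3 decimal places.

Sums needed: Σt·t = 98, Σt·1/t = 4, Σ1/t·1/t = 361/882.
For Aᵀs: Σt·s = -292, Σ1/t·s = -256/21.
Normal equations: [[98, 4]; [4, 361/882]]·[m, b]ᵀ = [-292, -256/21]ᵀ.
Determinant 98·(361/882) − 4² = 217/9.
m = ((-292)·(361/882) − 4·(-256/21))/(217/9) = -31202/10633; b = (98·(-256/21) − 4·(-292))/(217/9) = -240/217.
Residuals: -402/343, 6147/10633, -12855/10633, 1062/1519; SSR = 38898/10633.

SSR = 3.658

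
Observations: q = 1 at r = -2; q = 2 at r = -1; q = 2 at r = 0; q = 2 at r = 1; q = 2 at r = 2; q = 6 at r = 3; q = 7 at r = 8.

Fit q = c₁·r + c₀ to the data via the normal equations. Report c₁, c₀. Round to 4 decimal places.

Entries of AᵀA: Σr·r = 83, Σr = 11, Σ1 = 7.
For Aᵀq: Σr·q = 76, Σq = 22.
Normal equations: [[83, 11]; [11, 7]]·[c₁, c₀]ᵀ = [76, 22]ᵀ.
Eliminating c₀: 7·(row 1) − 11·(row 2) gives 460·c₁ = 7·76 − 11·22 = 290, so c₁ = 29/46.
Then c₀ = (22 − 11·(29/46))/7 = 99/46.

c₁ = 0.6304, c₀ = 2.1522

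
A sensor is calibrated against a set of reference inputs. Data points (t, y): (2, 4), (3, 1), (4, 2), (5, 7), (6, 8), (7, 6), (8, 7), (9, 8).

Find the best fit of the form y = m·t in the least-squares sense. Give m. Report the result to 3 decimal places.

Entries of MᵀM: Σt·t = 284.
And Σt·y = 272.
So MᵀM·[m]ᵀ = Mᵀy: [[284]]·[m]ᵀ = [272]ᵀ.
Hence m = 272 / 284 ≈ 0.957746.

m = 0.958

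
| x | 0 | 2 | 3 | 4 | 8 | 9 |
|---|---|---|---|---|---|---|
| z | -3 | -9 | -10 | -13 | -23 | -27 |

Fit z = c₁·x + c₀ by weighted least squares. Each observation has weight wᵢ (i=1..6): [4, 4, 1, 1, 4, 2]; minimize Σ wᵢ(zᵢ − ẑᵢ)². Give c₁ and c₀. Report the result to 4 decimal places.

c₁ = -2.5364, c₀ = -3.2584

Normal-equation sums: Σwᵢ·x·x = 459, Σwᵢ·x = 65, Σwᵢ·1 = 16.
And Σwᵢ·x·z = -1376, Σwᵢ·z = -217.
So MᵀWM·[c₁, c₀]ᵀ = MᵀWz: [[459, 65]; [65, 16]]·[c₁, c₀]ᵀ = [-1376, -217]ᵀ.
Eliminating c₀: 16·(row 1) − 65·(row 2) gives 3119·c₁ = 16·(-1376) − 65·(-217) = -7911, so c₁ = -7911/3119.
Then c₀ = ((-217) − 65·(-7911/3119))/16 = -10163/3119.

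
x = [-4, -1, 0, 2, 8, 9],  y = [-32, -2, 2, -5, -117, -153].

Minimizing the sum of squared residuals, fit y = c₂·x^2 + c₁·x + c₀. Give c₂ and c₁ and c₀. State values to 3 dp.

With design matrix A, AᵀA = [[10930, 1184, 166]; [1184, 166, 14]; [166, 14, 6]] and Aᵀy = [-20415, -2193, -307]ᵀ.
Row-reducing yields c₂ = -1377/701, c₁ = 464/701, c₀ = 2293/1402.

c₂ = -1.964, c₁ = 0.662, c₀ = 1.636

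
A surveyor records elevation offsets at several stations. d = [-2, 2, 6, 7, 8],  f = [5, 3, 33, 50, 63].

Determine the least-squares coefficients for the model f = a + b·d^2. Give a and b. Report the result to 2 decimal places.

Compute the Gram sums: Σ1 = 5, Σd^2 = 157, Σd^2·d^2 = 7825.
Right-hand side: Σf = 154, Σd^2·f = 7702.
Normal equations: [[5, 157]; [157, 7825]]·[a, b]ᵀ = [154, 7702]ᵀ.
det = 5·7825 − 157² = 14476.
a = (154·7825 − 157·7702)/14476 = -1041/3619; b = (5·7702 − 157·154)/14476 = 3583/3619.

a = -0.29, b = 0.99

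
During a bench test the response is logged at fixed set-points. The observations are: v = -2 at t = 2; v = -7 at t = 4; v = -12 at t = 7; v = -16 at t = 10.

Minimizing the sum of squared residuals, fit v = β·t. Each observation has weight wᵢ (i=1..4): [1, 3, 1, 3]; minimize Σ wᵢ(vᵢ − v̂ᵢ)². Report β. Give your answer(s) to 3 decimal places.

Compute the Gram sums: Σwᵢ·t·t = 401.
For AᵀWv: Σwᵢ·t·v = -652.
β = (-652)/401 = -1.62594.

β = -1.626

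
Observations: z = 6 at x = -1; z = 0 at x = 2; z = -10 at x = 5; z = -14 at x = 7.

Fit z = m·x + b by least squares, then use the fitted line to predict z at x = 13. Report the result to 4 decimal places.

Sums needed: Σx·x = 79, Σx = 13, Σ1 = 4.
Right-hand side: Σx·z = -154, Σz = -18.
Normal equations: [[79, 13]; [13, 4]]·[m, b]ᵀ = [-154, -18]ᵀ.
Eliminating b: 4·(row 1) − 13·(row 2) gives 147·m = 4·(-154) − 13·(-18) = -382, so m = -382/147.
Then b = ((-18) − 13·(-382/147))/4 = 580/147.
At x = 13: ẑ = (-382/147)·(13) + (580/147)·(1) = -1462/49.

ẑ = -29.8367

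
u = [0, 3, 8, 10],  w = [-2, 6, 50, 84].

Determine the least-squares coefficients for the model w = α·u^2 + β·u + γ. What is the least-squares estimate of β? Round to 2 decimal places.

Setting ∂/∂α … = 0 gives: 14177·α + 1539·β + 173·γ = 11654;  1539·α + 173·β + 21·γ = 1258;  173·α + 21·β + 4·γ = 138.
Row-reducing yields α = 2026/2225, β = -1448/2225, γ = -652/445.

β = -0.65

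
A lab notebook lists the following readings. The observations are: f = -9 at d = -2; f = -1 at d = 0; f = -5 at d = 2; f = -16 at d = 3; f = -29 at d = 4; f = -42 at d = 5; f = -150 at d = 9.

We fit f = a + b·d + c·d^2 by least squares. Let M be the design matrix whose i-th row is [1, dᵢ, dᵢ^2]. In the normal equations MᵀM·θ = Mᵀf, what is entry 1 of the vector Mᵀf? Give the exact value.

Entry 1 ↔ basis 1, so (Mᵀf)_{1} = Σᵢ fᵢ = (1)·(-9) + (1)·(-1) + (1)·(-5) + (1)·(-16) + (1)·(-29) + (1)·(-42) + (1)·(-150) = -252.

-252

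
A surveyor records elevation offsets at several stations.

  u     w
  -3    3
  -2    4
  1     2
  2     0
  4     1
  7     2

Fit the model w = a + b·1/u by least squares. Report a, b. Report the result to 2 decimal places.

a = 2.30, b = -1.71

Normal-equation sums: Σ1 = 6, Σ1/u = 89/84, Σ1/u·1/u = 11953/7056.
For Mᵀw: Σw = 12, Σ1/u·w = -13/28.
det = 6·(11953/7056) − (89/84)² = 63797/7056.
a = (12·(11953/7056) − (89/84)·(-13/28))/(63797/7056) = 146907/63797; b = (6·(-13/28) − (89/84)·12)/(63797/7056) = -109368/63797.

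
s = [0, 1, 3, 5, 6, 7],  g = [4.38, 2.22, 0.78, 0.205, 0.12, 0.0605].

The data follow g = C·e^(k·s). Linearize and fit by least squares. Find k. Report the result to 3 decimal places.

k = -0.605

Let Y = ln g. Fitting Y = k·s + ln C by least squares:
Σs = 22.0000, Σ(s)² = 120.0000, Σln g = -4.4840, Σs·ln g = -40.2290.
Normal system: [[120.0000, 22.0000]; [22.0000, 6]]·[k, ln C]ᵀ = [-40.2290, -4.4840]ᵀ.
Δ = 120.0000·6 − (22.0000)² = 236.0000; k = (-40.2290·6 − 22.0000·-4.4840)/236.0000 = -0.60477, ln C = (120.0000·-4.4840 − 22.0000·-40.2290)/236.0000 = 1.47014.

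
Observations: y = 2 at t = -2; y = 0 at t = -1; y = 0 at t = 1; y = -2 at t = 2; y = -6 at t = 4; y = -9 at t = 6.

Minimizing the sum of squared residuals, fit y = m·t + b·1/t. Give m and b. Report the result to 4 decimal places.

m = -1.5471, b = 1.6533

The normal equations are: 62·m + 6·b = -86;  6·m + (373/144)·b = -5.
Eliminating b: (373/144)·(row 1) − 6·(row 2) gives (8971/72)·m = (373/144)·(-86) − 6·(-5) = -13879/72, so m = -13879/8971.
Then b = ((-5) − 6·(-13879/8971))/(373/144) = 14832/8971.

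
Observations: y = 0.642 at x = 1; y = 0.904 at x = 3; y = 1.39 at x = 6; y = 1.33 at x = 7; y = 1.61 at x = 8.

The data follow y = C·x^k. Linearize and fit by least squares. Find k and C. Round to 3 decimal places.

k = 0.428, C = 0.617

Let Y = ln y. Fitting Y = k·ln x + ln C by least squares:
XᵀX = [[12.5280, 6.9157]; [6.9157, 5]], rhs = [2.0244, 0.5466]ᵀ  (here Σln x = 6.9157, Σ(ln x)² = 12.5280, Σln y = 0.5466, Σln x·ln y = 2.0244).
Δ = 12.5280·5 − (6.9157)² = 14.8127; k = (2.0244·5 − 6.9157·0.5466)/14.8127 = 0.42812, ln C = (12.5280·0.5466 − 6.9157·2.0244)/14.8127 = -0.48283, so C = exp(-0.48283) = 0.61704.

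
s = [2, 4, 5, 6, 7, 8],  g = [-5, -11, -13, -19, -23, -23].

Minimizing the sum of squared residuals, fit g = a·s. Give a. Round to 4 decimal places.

Compute the Gram sums: Σs·s = 194.
Moment sums: Σs·g = -578.
Normal equations: [[194]]·[a]ᵀ = [-578]ᵀ.
Hence a = -578 / 194 ≈ -2.97938.

a = -2.9794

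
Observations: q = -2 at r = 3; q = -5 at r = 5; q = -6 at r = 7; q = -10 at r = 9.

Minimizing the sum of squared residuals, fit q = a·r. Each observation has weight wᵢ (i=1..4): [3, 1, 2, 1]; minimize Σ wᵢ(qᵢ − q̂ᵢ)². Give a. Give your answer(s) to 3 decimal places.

Setting ∂/∂a … = 0 gives: 231·a = -217.
a = (-217)/231 = -0.939394.

a = -0.939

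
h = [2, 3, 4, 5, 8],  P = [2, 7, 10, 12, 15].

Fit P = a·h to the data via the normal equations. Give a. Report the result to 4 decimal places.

a = 2.0763

Sums needed: Σh·h = 118.
Right-hand side: Σh·P = 245.
Hence a = 245 / 118 ≈ 2.07627.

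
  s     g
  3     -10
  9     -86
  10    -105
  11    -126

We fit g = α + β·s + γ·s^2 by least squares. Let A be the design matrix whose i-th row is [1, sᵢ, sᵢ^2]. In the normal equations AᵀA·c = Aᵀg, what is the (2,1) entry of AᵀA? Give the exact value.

33

Row 2 ↔ basis s, column 1 ↔ basis 1, so (AᵀA)_{2,1} = Σᵢ s = (3)·(1) + (9)·(1) + (10)·(1) + (11)·(1) = 33.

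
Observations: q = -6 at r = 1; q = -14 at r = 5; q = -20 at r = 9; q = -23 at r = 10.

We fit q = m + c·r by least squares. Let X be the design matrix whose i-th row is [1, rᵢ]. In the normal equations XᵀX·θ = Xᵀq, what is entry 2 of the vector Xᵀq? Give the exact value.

Entry 2 ↔ basis r, so (Xᵀq)_{2} = Σᵢ (r)·qᵢ = (1)·(-6) + (5)·(-14) + (9)·(-20) + (10)·(-23) = -486.

-486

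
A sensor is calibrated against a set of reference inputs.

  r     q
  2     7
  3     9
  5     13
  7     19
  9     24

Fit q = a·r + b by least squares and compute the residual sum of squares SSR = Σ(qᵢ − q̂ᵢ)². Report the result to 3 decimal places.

The normal system AᵀA·[a, b]ᵀ = Aᵀq is [[168, 26]; [26, 5]]·[a, b]ᵀ = [455, 72]ᵀ.
Δ = 168·5 − 26² = 164.
a = (455·5 − 26·72)/164 = 403/164; b = (168·72 − 26·455)/164 = 133/82.
Residuals: 19/41, 1/164, -149/164, 29/164, 43/164; SSR = 187/164.

SSR = 1.140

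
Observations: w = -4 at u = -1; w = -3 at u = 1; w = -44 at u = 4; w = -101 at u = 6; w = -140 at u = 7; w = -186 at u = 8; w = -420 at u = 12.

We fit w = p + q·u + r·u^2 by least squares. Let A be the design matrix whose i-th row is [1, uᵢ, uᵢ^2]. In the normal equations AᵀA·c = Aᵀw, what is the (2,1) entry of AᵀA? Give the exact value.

Row 2 ↔ basis u, column 1 ↔ basis 1, so (AᵀA)_{2,1} = Σᵢ u = (-1)·(1) + (1)·(1) + (4)·(1) + (6)·(1) + (7)·(1) + (8)·(1) + (12)·(1) = 37.

37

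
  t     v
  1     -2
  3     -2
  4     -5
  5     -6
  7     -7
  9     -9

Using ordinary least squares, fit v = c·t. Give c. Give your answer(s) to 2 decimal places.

c = -1.04

The normal equations are: 181·c = -188.
Hence c = -188 / 181 ≈ -1.03867.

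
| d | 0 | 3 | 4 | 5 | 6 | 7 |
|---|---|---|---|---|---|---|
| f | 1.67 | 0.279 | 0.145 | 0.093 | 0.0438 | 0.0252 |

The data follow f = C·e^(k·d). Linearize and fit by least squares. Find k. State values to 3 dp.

k = -0.599

Taking logs, ln f = k·d + ln C, so regress ln f on d.
Σd = 25.0000, Σ(d)² = 135.0000, Σln f = -11.8789, Σd·ln f = -67.9646.
Normal system: [[135.0000, 25.0000]; [25.0000, 6]]·[k, ln C]ᵀ = [-67.9646, -11.8789]ᵀ.
Slope k = (n·Σd·ln f − Σd·Σln f)/(n·Σ(d)² − (Σd)²) = (6·-67.9646 − 25.0000·-11.8789)/185.0000 = -0.59900; ln C = (Σln f − k·Σd)/n = 0.51600.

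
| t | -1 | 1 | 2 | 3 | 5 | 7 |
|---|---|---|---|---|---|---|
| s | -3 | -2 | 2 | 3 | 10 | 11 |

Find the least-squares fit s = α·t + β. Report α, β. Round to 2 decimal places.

α = 2.00, β = -2.16

Entries of XᵀX: Σt·t = 89, Σt = 17, Σ1 = 6.
And Σt·s = 141, Σs = 21.
XᵀX·[α, β]ᵀ = Xᵀs becomes [[89, 17]; [17, 6]]·[α, β]ᵀ = [141, 21]ᵀ.
Eliminating β: 6·(row 1) − 17·(row 2) gives 245·α = 6·141 − 17·21 = 489, so α = 489/245.
Then β = (21 − 17·(489/245))/6 = -528/245.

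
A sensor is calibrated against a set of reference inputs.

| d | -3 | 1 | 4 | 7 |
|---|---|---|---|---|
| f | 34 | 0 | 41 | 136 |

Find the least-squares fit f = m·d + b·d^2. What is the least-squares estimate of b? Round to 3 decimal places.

b = 3.080

Entries of AᵀA: Σd·d = 75, Σd·d^2 = 381, Σd^2·d^2 = 2739.
Moment sums: Σd·f = 1014, Σd^2·f = 7626.
Normal equations: [[75, 381]; [381, 2739]]·[m, b]ᵀ = [1014, 7626]ᵀ.
Eliminating b: 2739·(row 1) − 381·(row 2) gives 60264·m = 2739·1014 − 381·7626 = -128160, so m = -1780/837.
Then b = (7626 − 381·(-1780/837))/2739 = 2578/837.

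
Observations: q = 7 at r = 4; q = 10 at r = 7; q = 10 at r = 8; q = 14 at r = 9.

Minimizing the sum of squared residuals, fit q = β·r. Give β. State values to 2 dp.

The normal system XᵀX·[β]ᵀ = Xᵀq is [[210]]·[β]ᵀ = [304]ᵀ.
Hence β = 304 / 210 ≈ 1.44762.

β = 1.45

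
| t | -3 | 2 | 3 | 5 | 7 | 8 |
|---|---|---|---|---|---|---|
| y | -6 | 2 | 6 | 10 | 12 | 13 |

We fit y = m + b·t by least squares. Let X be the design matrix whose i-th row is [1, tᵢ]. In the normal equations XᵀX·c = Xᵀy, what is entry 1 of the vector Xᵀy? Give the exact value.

Entry 1 ↔ basis 1, so (Xᵀy)_{1} = Σᵢ yᵢ = (1)·(-6) + (1)·(2) + (1)·(6) + (1)·(10) + (1)·(12) + (1)·(13) = 37.

37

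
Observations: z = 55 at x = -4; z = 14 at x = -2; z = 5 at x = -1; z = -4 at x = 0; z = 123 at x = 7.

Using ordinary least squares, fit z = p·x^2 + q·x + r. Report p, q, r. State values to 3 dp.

p = 2.944, q = -2.668, r = -2.609

From the data, Σx^2·x^2 = 2674, Σx^2·x = 270, Σx^2 = 70, Σx·x = 70, Σx = 0, Σ1 = 5.
Moment sums: Σx^2·z = 6968, Σx·z = 608, Σz = 193.
So MᵀM·[p, q, r]ᵀ = Mᵀz: [[2674, 270, 70]; [270, 70, 0]; [70, 0, 5]]·[p, q, r]ᵀ = [6968, 608, 193]ᵀ.
Inverting the 3×3 Gram matrix, [p, q, r]ᵀ = [6723/2284, -30467/11420, -14899/5710]ᵀ.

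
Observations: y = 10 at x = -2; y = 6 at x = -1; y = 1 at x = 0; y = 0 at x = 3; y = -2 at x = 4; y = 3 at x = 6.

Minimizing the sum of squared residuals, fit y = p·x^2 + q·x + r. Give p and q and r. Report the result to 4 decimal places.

p = 0.4784, q = -2.7555, r = 2.3302

The normal equations are: 1650·p + 298·q + 66·r = 122;  298·p + 66·q + 10·r = -16;  66·p + 10·q + 6·r = 18.
(Σx^2·x^2 = 1650, Σx^2·x = 298, Σx^2 = 66, Σx·x = 66, Σx = 10, Σ1 = 6, Σx^2·y = 122, Σx·y = -16, Σy = 18.)
Row-reducing yields p = 1837/3840, q = -3527/1280, r = 2237/960.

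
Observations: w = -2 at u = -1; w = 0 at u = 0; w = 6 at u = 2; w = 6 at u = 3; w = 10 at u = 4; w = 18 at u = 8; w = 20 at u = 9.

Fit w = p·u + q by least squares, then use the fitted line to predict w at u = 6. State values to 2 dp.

ŵ = 13.64

Entries of MᵀM: Σu·u = 175, Σu = 25, Σ1 = 7.
Right-hand side: Σu·w = 396, Σw = 58.
MᵀM·[p, q]ᵀ = Mᵀw becomes [[175, 25]; [25, 7]]·[p, q]ᵀ = [396, 58]ᵀ.
Δ = 175·7 − 25² = 600.
p = (396·7 − 25·58)/600 = 661/300; q = (175·58 − 25·396)/600 = 5/12.
At u = 6: ŵ = (661/300)·(6) + (5/12)·(1) = 4091/300.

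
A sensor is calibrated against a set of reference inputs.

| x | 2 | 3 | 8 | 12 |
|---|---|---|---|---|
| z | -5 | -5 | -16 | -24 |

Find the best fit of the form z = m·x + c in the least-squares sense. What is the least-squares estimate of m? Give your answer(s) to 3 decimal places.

The normal equations are: 221·m + 25·c = -441;  25·m + 4·c = -50.
Eliminating c: 4·(row 1) − 25·(row 2) gives 259·m = 4·(-441) − 25·(-50) = -514, so m = -514/259.
Then c = ((-50) − 25·(-514/259))/4 = -25/259.

m = -1.985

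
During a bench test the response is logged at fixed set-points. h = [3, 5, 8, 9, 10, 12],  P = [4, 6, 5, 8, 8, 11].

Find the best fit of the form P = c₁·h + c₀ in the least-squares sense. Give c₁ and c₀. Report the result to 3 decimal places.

c₁ = 0.675, c₀ = 1.714

The normal system XᵀX·[c₁, c₀]ᵀ = XᵀP is [[423, 47]; [47, 6]]·[c₁, c₀]ᵀ = [366, 42]ᵀ.
Determinant 423·6 − 47² = 329.
c₁ = (366·6 − 47·42)/329 = 222/329; c₀ = (423·42 − 47·366)/329 = 12/7.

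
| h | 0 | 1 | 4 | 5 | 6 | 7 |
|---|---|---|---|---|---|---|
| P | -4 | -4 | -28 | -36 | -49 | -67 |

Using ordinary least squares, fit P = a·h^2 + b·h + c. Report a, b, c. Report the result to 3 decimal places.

a = -1.121, b = -1.145, c = -3.218

XᵀX·[a, b, c]ᵀ = XᵀP reads: 4579·a + 749·b + 127·c = -6399;  749·a + 127·b + 23·c = -1059;  127·a + 23·b + 6·c = -188.
(Σh^2·h^2 = 4579, Σh^2·h = 749, Σh^2 = 127, Σh·h = 127, Σh = 23, Σ1 = 6, Σh^2·P = -6399, Σh·P = -1059, ΣP = -188.)
Inverting the 3×3 Gram matrix, [a, b, c]ᵀ = [-658/587, -672/587, -1889/587]ᵀ.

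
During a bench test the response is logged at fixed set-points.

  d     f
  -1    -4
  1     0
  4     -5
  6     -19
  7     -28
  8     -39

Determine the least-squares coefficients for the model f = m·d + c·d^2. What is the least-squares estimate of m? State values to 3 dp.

Compute the Gram sums: Σd·d = 167, Σd·d^2 = 1135, Σd^2·d^2 = 8051.
For Xᵀf: Σd·f = -638, Σd^2·f = -4636.
Normal equations: [[167, 1135]; [1135, 8051]]·[m, c]ᵀ = [-638, -4636]ᵀ.
Δ = 167·8051 − 1135² = 56292.
m = ((-638)·8051 − 1135·(-4636))/56292 = 20887/9382; c = (167·(-4636) − 1135·(-638))/56292 = -8347/9382.

m = 2.226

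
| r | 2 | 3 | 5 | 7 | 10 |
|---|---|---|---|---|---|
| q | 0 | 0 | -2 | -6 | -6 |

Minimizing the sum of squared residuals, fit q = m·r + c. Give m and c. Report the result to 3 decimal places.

Sums needed: Σr·r = 187, Σr = 27, Σ1 = 5.
Right-hand side: Σr·q = -112, Σq = -14.
Normal equations: [[187, 27]; [27, 5]]·[m, c]ᵀ = [-112, -14]ᵀ.
det = 187·5 − 27² = 206.
m = ((-112)·5 − 27·(-14))/206 = -91/103; c = (187·(-14) − 27·(-112))/206 = 203/103.

m = -0.883, c = 1.971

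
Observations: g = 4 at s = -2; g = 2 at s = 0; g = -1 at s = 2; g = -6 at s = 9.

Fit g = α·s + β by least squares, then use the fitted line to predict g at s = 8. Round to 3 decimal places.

ĝ = -5.415

Forming XᵀX = [[89, 9]; [9, 4]] and Xᵀg = [-64, -1]ᵀ gives XᵀX·[α, β]ᵀ = Xᵀg.
Δ = 89·4 − 9² = 275.
α = ((-64)·4 − 9·(-1))/275 = -247/275; β = (89·(-1) − 9·(-64))/275 = 487/275.
At s = 8: ĝ = (-247/275)·(8) + (487/275)·(1) = -1489/275.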